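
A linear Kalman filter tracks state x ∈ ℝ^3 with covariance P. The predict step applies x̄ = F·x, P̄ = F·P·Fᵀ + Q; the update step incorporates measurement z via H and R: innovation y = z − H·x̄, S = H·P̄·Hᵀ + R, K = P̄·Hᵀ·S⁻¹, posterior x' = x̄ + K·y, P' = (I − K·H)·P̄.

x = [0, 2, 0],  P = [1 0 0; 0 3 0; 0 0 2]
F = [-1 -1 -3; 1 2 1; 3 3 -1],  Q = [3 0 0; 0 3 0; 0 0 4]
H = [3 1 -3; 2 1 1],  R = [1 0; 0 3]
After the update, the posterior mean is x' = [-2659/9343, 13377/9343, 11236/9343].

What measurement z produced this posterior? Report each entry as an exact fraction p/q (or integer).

x̄ = F·x = [-2, 4, 6]
P̄ = F·P·Fᵀ + Q = [25 -13 -6; -13 18 19; -6 19 42]
S = H·P̄·Hᵀ + R = [538 -43; -43 125]
K = P̄·Hᵀ·S⁻¹ = [1619/9343 2874/9343; -9277/65401 2564/65401; -13518/65401 20987/65401]
x' − x̄ = [16027/9343, -23995/9343, -44822/9343] = K·y
y = (KᵀK)⁻¹·Kᵀ·(x' − x̄) = [17, -4]
z = y + H·x̄ = [17, -4] + [-20, 6] = [-3, 2]

z = [-3, 2]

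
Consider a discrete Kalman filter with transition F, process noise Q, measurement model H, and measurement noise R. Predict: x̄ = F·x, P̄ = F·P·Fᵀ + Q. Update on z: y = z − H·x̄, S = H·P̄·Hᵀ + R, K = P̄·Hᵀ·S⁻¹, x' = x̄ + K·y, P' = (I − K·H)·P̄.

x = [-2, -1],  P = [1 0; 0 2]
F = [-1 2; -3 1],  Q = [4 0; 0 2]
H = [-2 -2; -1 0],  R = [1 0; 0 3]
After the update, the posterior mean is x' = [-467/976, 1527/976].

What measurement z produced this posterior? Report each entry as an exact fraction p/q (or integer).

x̄ = F·x = [0, 5]
P̄ = F·P·Fᵀ + Q = [13 7; 7 13]
S = H·P̄·Hᵀ + R = [161 40; 40 16]
K = P̄·Hᵀ·S⁻¹ = [-15/122 -493/976; -45/122 473/976]
x' − x̄ = [-467/976, -3353/976] = K·y
y = (KᵀK)⁻¹·Kᵀ·(x' − x̄) = [8, -1]
z = y + H·x̄ = [8, -1] + [-10, 0] = [-2, -1]

z = [-2, -1]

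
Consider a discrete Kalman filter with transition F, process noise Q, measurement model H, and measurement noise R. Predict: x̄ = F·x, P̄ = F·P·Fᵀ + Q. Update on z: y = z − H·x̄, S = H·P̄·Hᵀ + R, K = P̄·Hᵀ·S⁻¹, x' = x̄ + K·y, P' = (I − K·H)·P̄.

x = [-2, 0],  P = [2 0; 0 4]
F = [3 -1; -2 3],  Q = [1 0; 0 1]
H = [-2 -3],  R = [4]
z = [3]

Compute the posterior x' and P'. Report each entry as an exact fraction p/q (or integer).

x̄ = F·x = [-6, 4]
P̄ = F·P·Fᵀ + Q = [23 -24; -24 45]
y = z − H·x̄ = [3]
S = H·P̄·Hᵀ + R = [213]
K = P̄·Hᵀ·S⁻¹ = [26/213; -29/71]
x' = x̄ + K·y = [-400/71, 197/71]
P' = (I − K·H)·P̄ = [4223/213 -950/71; -950/71 672/71]

x' = [-400/71, 197/71]
P' = [4223/213 -950/71; -950/71 672/71]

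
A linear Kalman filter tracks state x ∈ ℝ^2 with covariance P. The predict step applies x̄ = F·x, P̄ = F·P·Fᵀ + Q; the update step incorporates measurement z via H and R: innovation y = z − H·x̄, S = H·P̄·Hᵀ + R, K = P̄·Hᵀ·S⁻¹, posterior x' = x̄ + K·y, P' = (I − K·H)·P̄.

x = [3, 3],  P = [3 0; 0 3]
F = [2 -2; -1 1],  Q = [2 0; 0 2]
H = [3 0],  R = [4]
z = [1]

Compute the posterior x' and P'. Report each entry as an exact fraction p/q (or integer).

x' = [39/119, -18/119]
P' = [52/119 -24/119; -24/119 304/119]

x̄ = F·x = [0, 0]
P̄ = F·P·Fᵀ + Q = [26 -12; -12 8]
y = z − H·x̄ = [1]
S = H·P̄·Hᵀ + R = [238]
K = P̄·Hᵀ·S⁻¹ = [39/119; -18/119]
x' = x̄ + K·y = [39/119, -18/119]
P' = (I − K·H)·P̄ = [52/119 -24/119; -24/119 304/119]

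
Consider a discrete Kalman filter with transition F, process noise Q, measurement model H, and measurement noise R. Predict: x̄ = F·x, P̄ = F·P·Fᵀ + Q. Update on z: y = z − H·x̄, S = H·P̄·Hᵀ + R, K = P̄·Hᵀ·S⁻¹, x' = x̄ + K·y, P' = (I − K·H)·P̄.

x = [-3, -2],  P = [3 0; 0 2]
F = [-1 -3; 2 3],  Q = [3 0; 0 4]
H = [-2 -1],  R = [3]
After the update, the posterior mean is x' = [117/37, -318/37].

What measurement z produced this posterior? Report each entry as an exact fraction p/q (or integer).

z = [3]

x̄ = F·x = [9, -12]
P̄ = F·P·Fᵀ + Q = [24 -24; -24 34]
S = H·P̄·Hᵀ + R = [37]
K = P̄·Hᵀ·S⁻¹ = [-24/37; 14/37]
x' − x̄ = [-216/37, 126/37] = K·y
y = (KᵀK)⁻¹·Kᵀ·(x' − x̄) = [9]
z = y + H·x̄ = [9] + [-6] = [3]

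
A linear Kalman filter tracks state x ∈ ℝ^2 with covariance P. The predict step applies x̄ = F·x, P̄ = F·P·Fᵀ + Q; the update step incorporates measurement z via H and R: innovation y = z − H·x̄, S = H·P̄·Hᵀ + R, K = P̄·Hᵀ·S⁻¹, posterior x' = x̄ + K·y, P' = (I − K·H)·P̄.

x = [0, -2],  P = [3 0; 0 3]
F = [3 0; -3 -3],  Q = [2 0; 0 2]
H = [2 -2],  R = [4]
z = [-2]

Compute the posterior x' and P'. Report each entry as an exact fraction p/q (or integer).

x̄ = F·x = [0, 6]
P̄ = F·P·Fᵀ + Q = [29 -27; -27 56]
y = z − H·x̄ = [10]
S = H·P̄·Hᵀ + R = [560]
K = P̄·Hᵀ·S⁻¹ = [1/5; -83/280]
x' = x̄ + K·y = [2, 85/28]
P' = (I − K·H)·P̄ = [33/5 31/5; 31/5 951/140]

x' = [2, 85/28]
P' = [33/5 31/5; 31/5 951/140]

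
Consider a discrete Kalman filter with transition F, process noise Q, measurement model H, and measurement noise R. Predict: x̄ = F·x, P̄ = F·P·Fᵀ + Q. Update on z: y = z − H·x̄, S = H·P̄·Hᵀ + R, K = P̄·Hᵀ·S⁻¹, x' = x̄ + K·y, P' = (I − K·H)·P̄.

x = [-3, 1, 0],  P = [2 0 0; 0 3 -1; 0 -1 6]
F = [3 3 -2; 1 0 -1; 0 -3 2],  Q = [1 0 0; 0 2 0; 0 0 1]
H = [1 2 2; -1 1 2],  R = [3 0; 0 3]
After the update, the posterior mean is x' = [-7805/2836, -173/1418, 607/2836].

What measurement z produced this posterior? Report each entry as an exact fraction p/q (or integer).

z = [-2, 3]

x̄ = F·x = [-6, -3, -3]
P̄ = F·P·Fᵀ + Q = [82 21 -63; 21 10 -15; -63 -15 64]
S = H·P̄·Hᵀ + R = [93 83; 83 501]
K = P̄·Hᵀ·S⁻¹ = [14519/39704 -17225/39704; 4457/19852 -2363/19852; 2927/39704 13463/39704]
x' − x̄ = [9211/2836, 4081/1418, 9115/2836] = K·y
y = (KᵀK)⁻¹·Kᵀ·(x' − x̄) = [16, 6]
z = y + H·x̄ = [16, 6] + [-18, -3] = [-2, 3]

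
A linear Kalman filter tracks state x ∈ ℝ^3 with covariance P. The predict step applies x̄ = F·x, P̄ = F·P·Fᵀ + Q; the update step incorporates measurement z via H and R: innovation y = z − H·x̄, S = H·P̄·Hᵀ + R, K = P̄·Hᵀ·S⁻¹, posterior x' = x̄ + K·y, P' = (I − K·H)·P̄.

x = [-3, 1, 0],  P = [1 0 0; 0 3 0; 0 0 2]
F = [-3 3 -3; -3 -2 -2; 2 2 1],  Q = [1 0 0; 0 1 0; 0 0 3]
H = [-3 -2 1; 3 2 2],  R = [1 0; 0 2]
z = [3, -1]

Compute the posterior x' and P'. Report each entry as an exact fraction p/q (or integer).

x' = [-3075/29759, -29360/29759, 18579/29759]
P' = [60350/29759 -87672/29759 6267/29759; -87672/29759 132183/29759 -9407/29759; 6267/29759 -9407/29759 39027/119036]

x̄ = F·x = [12, 7, -4]
P̄ = F·P·Fᵀ + Q = [55 3 6; 3 30 -22; 6 -22 21]
y = z − H·x̄ = [57, -43]
S = H·P̄·Hᵀ + R = [725 -583; -583 633]
K = P̄·Hᵀ·S⁻¹ = [561/29759 9120/29759; -10757/29759 -8732/29759; 39079/119036 39001/119036]
x' = x̄ + K·y = [-3075/29759, -29360/29759, 18579/29759]
P' = (I − K·H)·P̄ = [60350/29759 -87672/29759 6267/29759; -87672/29759 132183/29759 -9407/29759; 6267/29759 -9407/29759 39027/119036]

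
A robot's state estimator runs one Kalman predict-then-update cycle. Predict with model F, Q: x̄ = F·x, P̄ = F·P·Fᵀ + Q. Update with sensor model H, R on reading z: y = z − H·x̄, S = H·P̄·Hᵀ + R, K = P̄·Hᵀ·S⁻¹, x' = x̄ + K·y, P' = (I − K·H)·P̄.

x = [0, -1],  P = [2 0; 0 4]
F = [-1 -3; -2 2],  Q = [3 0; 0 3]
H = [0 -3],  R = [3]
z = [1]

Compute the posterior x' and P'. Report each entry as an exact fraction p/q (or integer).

x' = [73/41, -29/82]
P' = [1081/41 -10/41; -10/41 27/82]

x̄ = F·x = [3, -2]
P̄ = F·P·Fᵀ + Q = [41 -20; -20 27]
y = z − H·x̄ = [-5]
S = H·P̄·Hᵀ + R = [246]
K = P̄·Hᵀ·S⁻¹ = [10/41; -27/82]
x' = x̄ + K·y = [73/41, -29/82]
P' = (I − K·H)·P̄ = [1081/41 -10/41; -10/41 27/82]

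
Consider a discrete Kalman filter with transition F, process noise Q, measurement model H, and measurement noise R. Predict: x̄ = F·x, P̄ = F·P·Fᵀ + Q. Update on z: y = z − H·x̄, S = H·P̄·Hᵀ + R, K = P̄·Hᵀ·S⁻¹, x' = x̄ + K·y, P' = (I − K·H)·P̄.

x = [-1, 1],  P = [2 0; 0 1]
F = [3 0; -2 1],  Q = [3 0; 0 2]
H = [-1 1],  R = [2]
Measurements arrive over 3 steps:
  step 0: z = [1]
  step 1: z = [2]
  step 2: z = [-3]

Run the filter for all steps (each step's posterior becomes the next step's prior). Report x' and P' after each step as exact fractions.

step 0: x̄ = F·x = [-3, 3]
step 0: P̄ = F·P·Fᵀ + Q = [21 -12; -12 11]
step 0: y = z − H·x̄ = [-5]
step 0: S = H·P̄·Hᵀ + R = [58]
step 0: K = P̄·Hᵀ·S⁻¹ = [-33/58; 23/58]
step 0: x' = x̄ + K·y = [-9/58, 59/58]
step 0: P' = (I − K·H)·P̄ = [129/58 63/58; 63/58 109/58]
step 1: x̄ = F·x = [-27/58, 77/58]
step 1: P̄ = F·P·Fᵀ + Q = [1335/58 -585/58; -585/58 489/58]
step 1: y = z − H·x̄ = [6/29]
step 1: S = H·P̄·Hᵀ + R = [1555/29]
step 1: K = P̄·Hᵀ·S⁻¹ = [-192/311; 537/1555]
step 1: x' = x̄ + K·y = [-369/622, 4351/3110]
step 1: P' = (I − K·H)·P̄ = [1605/622 837/622; 837/622 6333/3110]
step 2: x̄ = F·x = [-1107/622, 8041/3110]
step 2: P̄ = F·P·Fᵀ + Q = [16311/622 -7119/622; -7119/622 27913/3110]
step 2: y = z − H·x̄ = [-11453/1555]
step 2: S = H·P̄·Hᵀ + R = [93439/1555]
step 2: K = P̄·Hᵀ·S⁻¹ = [-58575/93439; 31754/93439]
step 2: x' = x̄ + K·y = [530247/186878, 15425/186878]
step 2: P' = (I − K·H)·P̄ = [487689/186878 253389/186878; 253389/186878 380405/186878]

step 0: x' = [-9/58, 59/58], P' = [129/58 63/58; 63/58 109/58]
step 1: x' = [-369/622, 4351/3110], P' = [1605/622 837/622; 837/622 6333/3110]
step 2: x' = [530247/186878, 15425/186878], P' = [487689/186878 253389/186878; 253389/186878 380405/186878]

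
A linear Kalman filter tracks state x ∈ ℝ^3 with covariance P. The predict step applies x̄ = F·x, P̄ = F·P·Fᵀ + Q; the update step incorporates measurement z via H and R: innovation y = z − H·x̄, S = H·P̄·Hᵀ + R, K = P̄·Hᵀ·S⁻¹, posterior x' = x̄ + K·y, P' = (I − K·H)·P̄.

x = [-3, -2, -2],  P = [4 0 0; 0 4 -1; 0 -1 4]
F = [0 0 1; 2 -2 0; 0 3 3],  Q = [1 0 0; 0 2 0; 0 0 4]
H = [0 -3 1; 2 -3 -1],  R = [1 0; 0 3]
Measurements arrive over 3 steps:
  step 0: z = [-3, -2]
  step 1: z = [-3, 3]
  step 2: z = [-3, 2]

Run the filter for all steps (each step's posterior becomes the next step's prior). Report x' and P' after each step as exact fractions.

step 0: x' = [-22329/39071, 21738/39071, -56720/39071], P' = [173939/39071 59222/39071 179593/39071; 59222/39071 24414/39071 67282/39071; 179593/39071 67282/39071 222818/39071]
step 1: x' = [-676748558/361825729, -236210778/361825729, -1742656690/361825729], P' = [830591251/361825729 294925242/361825729 932201048/361825729; 294925242/361825729 143909230/361825729 388284438/361825729; 932201048/361825729 388284438/361825729 1388892448/361825729]
step 2: x' = [-4954213875204/2033995268351, -1381069279510/2033995268351, -10524676084618/2033995268351], P' = [4572939563459/2033995268351 1612360672000/2033995268351 5105116269250/2033995268351; 1612360672000/2033995268351 787547888778/2033995268351 2118743146460/2033995268351; 5105116269250/2033995268351 2118743146460/2033995268351 7617205444178/2033995268351]

step 0: x̄ = F·x = [-2, -2, -12]
step 0: P̄ = F·P·Fᵀ + Q = [5 2 9; 2 34 -18; 9 -18 58]
step 0: y = z − H·x̄ = [3, -16]
step 0: S = H·P̄·Hᵀ + R = [473 254; 254 219]
step 0: K = P̄·Hᵀ·S⁻¹ = [1927/39071 -3127/39071; -5960/39071 -7360/39071; 20972/39071 -21826/39071]
step 0: x' = x̄ + K·y = [-22329/39071, 21738/39071, -56720/39071]
step 0: P' = (I − K·H)·P̄ = [173939/39071 59222/39071 179593/39071; 59222/39071 24414/39071 67282/39071; 179593/39071 67282/39071 222818/39071]
step 1: x̄ = F·x = [-56720/39071, -88134/39071, -104946/39071]
step 1: P̄ = F·P·Fᵀ + Q = [261889/39071 224622/39071 870300/39071; 224622/39071 397778/39071 882714/39071; 870300/39071 882714/39071 3592448/39071]
step 1: y = z − H·x̄ = [-276669/39071, -138695/39071]
step 1: S = H·P̄·Hᵀ + R = [1915237/39071 380422/39071; 380422/39071 7456839/39071]
step 1: K = P̄·Hᵀ·S⁻¹ = [47425322/361825729 -51931424/361825729; -43443252/361825729 -76720548/361825729; 224039134/361825729 -229781222/361825729]
step 1: x' = x̄ + K·y = [-676748558/361825729, -236210778/361825729, -1742656690/361825729]
step 1: P' = (I − K·H)·P̄ = [830591251/361825729 294925242/361825729 932201048/361825729; 294925242/361825729 143909230/361825729 388284438/361825729; 932201048/361825729 388284438/361825729 1388892448/361825729]
step 2: x̄ = F·x = [-1742656690/361825729, -881075560/361825729, -5936602404/361825729]
step 2: P̄ = F·P·Fᵀ + Q = [1750718177/361825729 1087833220/361825729 5331530658/361825729; 1087833220/361825729 2262251446/361825729 4169595732/361825729; 5331530658/361825729 4169595732/361825729 22231637902/361825729]
step 2: y = z − H·x̄ = [2207898537/361825729, -4370864246/361825729]
step 2: S = H·P̄·Hᵀ + R = [17936152253/361825729 2264687108/361825729; 2264687108/361825729 41317703931/361825729]
step 2: K = P̄·Hᵀ·S⁻¹ = [268034253250/2033995268351 -265439719444/2033995268351; -243900519874/2033995268351 -418888489598/2033995268351; 1260976004798/2033995268351 -1254400781686/2033995268351]
step 2: x' = x̄ + K·y = [-4954213875204/2033995268351, -1381069279510/2033995268351, -10524676084618/2033995268351]
step 2: P' = (I − K·H)·P̄ = [4572939563459/2033995268351 1612360672000/2033995268351 5105116269250/2033995268351; 1612360672000/2033995268351 787547888778/2033995268351 2118743146460/2033995268351; 5105116269250/2033995268351 2118743146460/2033995268351 7617205444178/2033995268351]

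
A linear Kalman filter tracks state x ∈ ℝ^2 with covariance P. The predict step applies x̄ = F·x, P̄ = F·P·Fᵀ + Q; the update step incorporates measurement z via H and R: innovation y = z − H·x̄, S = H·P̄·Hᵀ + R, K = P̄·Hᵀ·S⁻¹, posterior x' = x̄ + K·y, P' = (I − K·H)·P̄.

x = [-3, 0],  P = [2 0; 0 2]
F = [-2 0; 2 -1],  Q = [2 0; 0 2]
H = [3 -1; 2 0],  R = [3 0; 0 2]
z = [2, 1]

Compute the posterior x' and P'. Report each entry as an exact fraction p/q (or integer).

x' = [168/325, -278/325]
P' = [86/325 144/325; 144/325 876/325]

x̄ = F·x = [6, -6]
P̄ = F·P·Fᵀ + Q = [10 -8; -8 12]
y = z − H·x̄ = [-22, -11]
S = H·P̄·Hᵀ + R = [153 76; 76 42]
K = P̄·Hᵀ·S⁻¹ = [38/325 86/325; -148/325 144/325]
x' = x̄ + K·y = [168/325, -278/325]
P' = (I − K·H)·P̄ = [86/325 144/325; 144/325 876/325]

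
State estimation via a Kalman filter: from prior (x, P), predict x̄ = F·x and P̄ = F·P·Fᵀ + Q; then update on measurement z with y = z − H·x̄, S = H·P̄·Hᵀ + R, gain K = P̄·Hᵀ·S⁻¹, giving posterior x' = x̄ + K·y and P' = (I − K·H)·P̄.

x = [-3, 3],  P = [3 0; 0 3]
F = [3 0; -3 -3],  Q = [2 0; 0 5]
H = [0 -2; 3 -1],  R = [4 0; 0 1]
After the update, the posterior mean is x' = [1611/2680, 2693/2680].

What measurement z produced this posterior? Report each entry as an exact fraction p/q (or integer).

z = [-3, 1]

x̄ = F·x = [-9, 0]
P̄ = F·P·Fᵀ + Q = [29 -27; -27 59]
S = H·P̄·Hᵀ + R = [240 280; 280 483]
K = P̄·Hᵀ·S⁻¹ = [-417/2680 153/469; -1271/2680 -1/67]
x' − x̄ = [25731/2680, 2693/2680] = K·y
y = (KᵀK)⁻¹·Kᵀ·(x' − x̄) = [-3, 28]
z = y + H·x̄ = [-3, 28] + [0, -27] = [-3, 1]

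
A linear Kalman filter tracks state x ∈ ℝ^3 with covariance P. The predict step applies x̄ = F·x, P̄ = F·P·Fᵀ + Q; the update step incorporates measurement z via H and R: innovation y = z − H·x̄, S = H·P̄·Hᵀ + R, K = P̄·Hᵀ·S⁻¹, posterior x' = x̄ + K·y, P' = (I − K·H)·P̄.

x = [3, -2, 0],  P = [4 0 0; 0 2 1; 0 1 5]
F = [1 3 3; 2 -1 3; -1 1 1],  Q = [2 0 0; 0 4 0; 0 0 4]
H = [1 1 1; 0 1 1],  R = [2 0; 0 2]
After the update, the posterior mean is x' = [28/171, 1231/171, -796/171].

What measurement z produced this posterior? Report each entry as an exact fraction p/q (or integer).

x̄ = F·x = [-3, 8, -5]
P̄ = F·P·Fᵀ + Q = [87 53 23; 53 61 7; 23 7 17]
S = H·P̄·Hᵀ + R = [333 168; 168 94]
K = P̄·Hᵀ·S⁻¹ = [1277/1539 -346/513; -25/1539 386/513; 193/1539 16/513]
x' − x̄ = [541/171, -137/171, 59/171] = K·y
y = (KᵀK)⁻¹·Kᵀ·(x' − x̄) = [3, -1]
z = y + H·x̄ = [3, -1] + [0, 3] = [3, 2]

z = [3, 2]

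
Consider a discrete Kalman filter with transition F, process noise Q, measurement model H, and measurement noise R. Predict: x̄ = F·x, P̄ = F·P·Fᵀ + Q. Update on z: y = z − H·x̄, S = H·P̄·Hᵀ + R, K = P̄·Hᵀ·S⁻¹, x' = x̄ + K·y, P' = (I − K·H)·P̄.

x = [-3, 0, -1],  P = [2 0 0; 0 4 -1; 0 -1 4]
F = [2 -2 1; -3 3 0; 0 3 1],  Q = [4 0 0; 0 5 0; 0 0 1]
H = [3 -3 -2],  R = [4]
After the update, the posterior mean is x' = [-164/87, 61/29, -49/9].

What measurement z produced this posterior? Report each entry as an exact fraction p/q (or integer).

x̄ = F·x = [-7, 9, -1]
P̄ = F·P·Fᵀ + Q = [36 -39 -21; -39 59 33; -21 33 35]
S = H·P̄·Hᵀ + R = [2349]
K = P̄·Hᵀ·S⁻¹ = [89/783; -40/261; -8/81]
x' − x̄ = [445/87, -200/29, -40/9] = K·y
y = (KᵀK)⁻¹·Kᵀ·(x' − x̄) = [45]
z = y + H·x̄ = [45] + [-46] = [-1]

z = [-1]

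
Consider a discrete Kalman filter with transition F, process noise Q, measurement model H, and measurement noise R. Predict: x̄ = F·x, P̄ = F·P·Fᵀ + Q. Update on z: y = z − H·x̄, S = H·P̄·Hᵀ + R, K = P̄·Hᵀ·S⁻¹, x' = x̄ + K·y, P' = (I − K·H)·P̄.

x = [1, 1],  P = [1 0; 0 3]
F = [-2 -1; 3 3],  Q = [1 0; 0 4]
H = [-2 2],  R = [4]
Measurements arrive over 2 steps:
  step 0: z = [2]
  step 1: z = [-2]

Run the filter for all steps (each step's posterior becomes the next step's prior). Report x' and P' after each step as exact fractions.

step 0: x̄ = F·x = [-3, 6]
step 0: P̄ = F·P·Fᵀ + Q = [8 -15; -15 40]
step 0: y = z − H·x̄ = [-16]
step 0: S = H·P̄·Hᵀ + R = [316]
step 0: K = P̄·Hᵀ·S⁻¹ = [-23/158; 55/158]
step 0: x' = x̄ + K·y = [-53/79, 34/79]
step 0: P' = (I − K·H)·P̄ = [103/79 80/79; 80/79 135/79]
step 1: x̄ = F·x = [72/79, -57/79]
step 1: P̄ = F·P·Fᵀ + Q = [946/79 -1743/79; -1743/79 3898/79]
step 1: y = z − H·x̄ = [100/79]
step 1: S = H·P̄·Hᵀ + R = [33636/79]
step 1: K = P̄·Hᵀ·S⁻¹ = [-2689/16818; 5641/16818]
step 1: x' = x̄ + K·y = [5962/8409, -2497/8409]
step 1: P' = (I − K·H)·P̄ = [9167/8409 6478/8409; 6478/8409 12119/8409]

step 0: x' = [-53/79, 34/79], P' = [103/79 80/79; 80/79 135/79]
step 1: x' = [5962/8409, -2497/8409], P' = [9167/8409 6478/8409; 6478/8409 12119/8409]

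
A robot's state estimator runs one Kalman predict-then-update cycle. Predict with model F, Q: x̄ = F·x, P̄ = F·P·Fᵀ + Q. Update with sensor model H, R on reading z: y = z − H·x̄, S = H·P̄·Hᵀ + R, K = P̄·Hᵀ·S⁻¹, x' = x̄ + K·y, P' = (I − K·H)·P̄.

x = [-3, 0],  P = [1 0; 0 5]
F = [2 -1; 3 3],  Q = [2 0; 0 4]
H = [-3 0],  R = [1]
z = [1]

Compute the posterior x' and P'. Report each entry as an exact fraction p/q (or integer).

x̄ = F·x = [-6, -9]
P̄ = F·P·Fᵀ + Q = [11 -9; -9 58]
y = z − H·x̄ = [-17]
S = H·P̄·Hᵀ + R = [100]
K = P̄·Hᵀ·S⁻¹ = [-33/100; 27/100]
x' = x̄ + K·y = [-39/100, -1359/100]
P' = (I − K·H)·P̄ = [11/100 -9/100; -9/100 5071/100]

x' = [-39/100, -1359/100]
P' = [11/100 -9/100; -9/100 5071/100]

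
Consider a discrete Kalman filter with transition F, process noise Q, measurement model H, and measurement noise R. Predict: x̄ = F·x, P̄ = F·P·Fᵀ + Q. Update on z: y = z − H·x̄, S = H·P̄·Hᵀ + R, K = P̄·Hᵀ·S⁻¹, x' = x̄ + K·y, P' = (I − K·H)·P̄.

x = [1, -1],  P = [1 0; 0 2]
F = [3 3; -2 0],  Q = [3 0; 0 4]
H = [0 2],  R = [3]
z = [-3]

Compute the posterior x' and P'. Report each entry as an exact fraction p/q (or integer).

x̄ = F·x = [0, -2]
P̄ = F·P·Fᵀ + Q = [30 -6; -6 8]
y = z − H·x̄ = [1]
S = H·P̄·Hᵀ + R = [35]
K = P̄·Hᵀ·S⁻¹ = [-12/35; 16/35]
x' = x̄ + K·y = [-12/35, -54/35]
P' = (I − K·H)·P̄ = [906/35 -18/35; -18/35 24/35]

x' = [-12/35, -54/35]
P' = [906/35 -18/35; -18/35 24/35]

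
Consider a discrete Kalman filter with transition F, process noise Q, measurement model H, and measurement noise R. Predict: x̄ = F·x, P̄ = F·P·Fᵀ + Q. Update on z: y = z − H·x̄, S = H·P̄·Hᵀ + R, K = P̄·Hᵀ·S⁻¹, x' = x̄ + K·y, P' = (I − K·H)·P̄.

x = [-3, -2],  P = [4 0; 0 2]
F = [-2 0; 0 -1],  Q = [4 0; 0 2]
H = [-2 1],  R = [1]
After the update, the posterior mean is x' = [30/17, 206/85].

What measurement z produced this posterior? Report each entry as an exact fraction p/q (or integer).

x̄ = F·x = [6, 2]
P̄ = F·P·Fᵀ + Q = [20 0; 0 4]
S = H·P̄·Hᵀ + R = [85]
K = P̄·Hᵀ·S⁻¹ = [-8/17; 4/85]
x' − x̄ = [-72/17, 36/85] = K·y
y = (KᵀK)⁻¹·Kᵀ·(x' − x̄) = [9]
z = y + H·x̄ = [9] + [-10] = [-1]

z = [-1]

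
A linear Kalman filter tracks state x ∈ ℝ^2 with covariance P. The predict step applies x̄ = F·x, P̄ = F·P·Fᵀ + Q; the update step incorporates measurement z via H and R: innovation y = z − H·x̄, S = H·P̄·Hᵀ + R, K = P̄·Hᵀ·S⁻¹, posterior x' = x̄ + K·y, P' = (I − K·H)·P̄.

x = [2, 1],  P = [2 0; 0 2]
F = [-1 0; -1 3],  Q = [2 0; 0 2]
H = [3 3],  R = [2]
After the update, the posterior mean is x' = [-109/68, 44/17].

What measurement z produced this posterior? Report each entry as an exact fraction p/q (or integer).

x̄ = F·x = [-2, 1]
P̄ = F·P·Fᵀ + Q = [4 2; 2 22]
S = H·P̄·Hᵀ + R = [272]
K = P̄·Hᵀ·S⁻¹ = [9/136; 9/34]
x' − x̄ = [27/68, 27/17] = K·y
y = (KᵀK)⁻¹·Kᵀ·(x' − x̄) = [6]
z = y + H·x̄ = [6] + [-3] = [3]

z = [3]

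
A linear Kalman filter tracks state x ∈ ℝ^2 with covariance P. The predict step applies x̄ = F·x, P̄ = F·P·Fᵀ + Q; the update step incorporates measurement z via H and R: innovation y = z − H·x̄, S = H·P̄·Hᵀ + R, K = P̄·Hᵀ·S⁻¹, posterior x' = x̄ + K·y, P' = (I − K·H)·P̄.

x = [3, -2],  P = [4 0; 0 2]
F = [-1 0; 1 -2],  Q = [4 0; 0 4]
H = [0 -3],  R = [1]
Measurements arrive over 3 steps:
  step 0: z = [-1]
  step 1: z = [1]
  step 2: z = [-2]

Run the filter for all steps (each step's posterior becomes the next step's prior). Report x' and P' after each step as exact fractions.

step 0: x' = [-39/29, 11/29], P' = [1016/145 -4/145; -4/145 16/145]
step 1: x' = [4167/15229, -5333/15229], P' = [102540/15229 -1024/15229; -1024/15229 1676/15229]
step 2: x' = [-144003/1583533, 1060369/1583533], P' = [10531888/1583533 -104588/1583533; -104588/1583533 174256/1583533]

step 0: x̄ = F·x = [-3, 7]
step 0: P̄ = F·P·Fᵀ + Q = [8 -4; -4 16]
step 0: y = z − H·x̄ = [20]
step 0: S = H·P̄·Hᵀ + R = [145]
step 0: K = P̄·Hᵀ·S⁻¹ = [12/145; -48/145]
step 0: x' = x̄ + K·y = [-39/29, 11/29]
step 0: P' = (I − K·H)·P̄ = [1016/145 -4/145; -4/145 16/145]
step 1: x̄ = F·x = [39/29, -61/29]
step 1: P̄ = F·P·Fᵀ + Q = [1596/145 -1024/145; -1024/145 1676/145]
step 1: y = z − H·x̄ = [-154/29]
step 1: S = H·P̄·Hᵀ + R = [15229/145]
step 1: K = P̄·Hᵀ·S⁻¹ = [3072/15229; -5028/15229]
step 1: x' = x̄ + K·y = [4167/15229, -5333/15229]
step 1: P' = (I − K·H)·P̄ = [102540/15229 -1024/15229; -1024/15229 1676/15229]
step 2: x̄ = F·x = [-4167/15229, 14833/15229]
step 2: P̄ = F·P·Fᵀ + Q = [163456/15229 -104588/15229; -104588/15229 174256/15229]
step 2: y = z − H·x̄ = [14041/15229]
step 2: S = H·P̄·Hᵀ + R = [1583533/15229]
step 2: K = P̄·Hᵀ·S⁻¹ = [313764/1583533; -522768/1583533]
step 2: x' = x̄ + K·y = [-144003/1583533, 1060369/1583533]
step 2: P' = (I − K·H)·P̄ = [10531888/1583533 -104588/1583533; -104588/1583533 174256/1583533]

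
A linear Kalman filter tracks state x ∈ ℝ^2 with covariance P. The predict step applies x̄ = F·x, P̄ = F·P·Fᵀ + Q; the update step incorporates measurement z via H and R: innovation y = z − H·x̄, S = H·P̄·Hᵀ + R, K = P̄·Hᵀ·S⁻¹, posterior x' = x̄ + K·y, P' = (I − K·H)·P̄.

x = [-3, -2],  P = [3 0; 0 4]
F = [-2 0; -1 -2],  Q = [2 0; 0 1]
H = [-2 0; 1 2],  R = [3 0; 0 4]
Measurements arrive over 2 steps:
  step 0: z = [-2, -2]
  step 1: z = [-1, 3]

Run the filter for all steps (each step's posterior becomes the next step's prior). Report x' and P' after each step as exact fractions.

step 0: x' = [768/749, -2621/2247], P' = [516/749 -232/749; -232/749 2438/2247]
step 1: x' = [3167/20365, 834821/590585], P' = [12792/20365 -5226/20365; -5226/20365 550427/590585]

step 0: x̄ = F·x = [6, 7]
step 0: P̄ = F·P·Fᵀ + Q = [14 6; 6 20]
step 0: y = z − H·x̄ = [10, -22]
step 0: S = H·P̄·Hᵀ + R = [59 -52; -52 122]
step 0: K = P̄·Hᵀ·S⁻¹ = [-344/749 13/749; 464/2247 1045/2247]
step 0: x' = x̄ + K·y = [768/749, -2621/2247]
step 0: P' = (I − K·H)·P̄ = [516/749 -232/749; -232/749 2438/2247]
step 1: x̄ = F·x = [-1536/749, 2938/2247]
step 1: P̄ = F·P·Fᵀ + Q = [3562/749 104/749; 104/749 10763/2247]
step 1: y = z − H·x̄ = [-3821/749, 5473/2247]
step 1: S = H·P̄·Hᵀ + R = [16495/749 -7540/749; -7540/749 63974/2247]
step 1: K = P̄·Hᵀ·S⁻¹ = [-8528/20365 117/4073; 3484/20365 47465/118117]
step 1: x' = x̄ + K·y = [3167/20365, 834821/590585]
step 1: P' = (I − K·H)·P̄ = [12792/20365 -5226/20365; -5226/20365 550427/590585]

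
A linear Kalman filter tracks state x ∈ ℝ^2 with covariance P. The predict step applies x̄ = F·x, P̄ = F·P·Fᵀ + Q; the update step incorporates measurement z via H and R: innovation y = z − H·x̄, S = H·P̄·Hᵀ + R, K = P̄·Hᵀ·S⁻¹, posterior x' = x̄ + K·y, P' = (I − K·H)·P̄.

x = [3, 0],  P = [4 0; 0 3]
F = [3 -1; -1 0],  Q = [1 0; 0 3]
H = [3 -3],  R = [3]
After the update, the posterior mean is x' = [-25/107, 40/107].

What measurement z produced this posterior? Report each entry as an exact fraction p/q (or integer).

z = [-2]

x̄ = F·x = [9, -3]
P̄ = F·P·Fᵀ + Q = [40 -12; -12 7]
S = H·P̄·Hᵀ + R = [642]
K = P̄·Hᵀ·S⁻¹ = [26/107; -19/214]
x' − x̄ = [-988/107, 361/107] = K·y
y = (KᵀK)⁻¹·Kᵀ·(x' − x̄) = [-38]
z = y + H·x̄ = [-38] + [36] = [-2]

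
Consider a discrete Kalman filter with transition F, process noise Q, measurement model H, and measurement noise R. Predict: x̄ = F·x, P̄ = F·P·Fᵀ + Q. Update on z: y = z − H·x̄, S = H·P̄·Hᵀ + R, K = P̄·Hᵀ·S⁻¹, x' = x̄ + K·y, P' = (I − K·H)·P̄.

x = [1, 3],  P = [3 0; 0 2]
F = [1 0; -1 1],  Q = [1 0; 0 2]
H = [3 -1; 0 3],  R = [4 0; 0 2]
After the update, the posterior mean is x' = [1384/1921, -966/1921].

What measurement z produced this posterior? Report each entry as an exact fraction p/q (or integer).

z = [2, -2]

x̄ = F·x = [1, 2]
P̄ = F·P·Fᵀ + Q = [4 -3; -3 7]
S = H·P̄·Hᵀ + R = [65 -48; -48 65]
K = P̄·Hᵀ·S⁻¹ = [543/1921 135/1921; -32/1921 597/1921]
x' − x̄ = [-537/1921, -4808/1921] = K·y
y = (KᵀK)⁻¹·Kᵀ·(x' − x̄) = [1, -8]
z = y + H·x̄ = [1, -8] + [1, 6] = [2, -2]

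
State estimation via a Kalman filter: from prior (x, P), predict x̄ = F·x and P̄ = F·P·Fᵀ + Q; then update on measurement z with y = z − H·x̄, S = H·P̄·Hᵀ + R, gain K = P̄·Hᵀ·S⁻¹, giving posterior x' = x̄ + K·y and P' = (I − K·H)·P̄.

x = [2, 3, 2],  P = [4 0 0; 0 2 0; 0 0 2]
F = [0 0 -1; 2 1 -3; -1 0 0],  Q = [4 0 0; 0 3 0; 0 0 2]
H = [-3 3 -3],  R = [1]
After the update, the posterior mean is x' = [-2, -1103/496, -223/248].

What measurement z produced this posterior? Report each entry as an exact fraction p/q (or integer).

x̄ = F·x = [-2, 1, -2]
P̄ = F·P·Fᵀ + Q = [6 6 0; 6 39 -8; 0 -8 6]
S = H·P̄·Hᵀ + R = [496]
K = P̄·Hᵀ·S⁻¹ = [0; 123/496; -21/248]
x' − x̄ = [0, -1599/496, 273/248] = K·y
y = (KᵀK)⁻¹·Kᵀ·(x' − x̄) = [-13]
z = y + H·x̄ = [-13] + [15] = [2]

z = [2]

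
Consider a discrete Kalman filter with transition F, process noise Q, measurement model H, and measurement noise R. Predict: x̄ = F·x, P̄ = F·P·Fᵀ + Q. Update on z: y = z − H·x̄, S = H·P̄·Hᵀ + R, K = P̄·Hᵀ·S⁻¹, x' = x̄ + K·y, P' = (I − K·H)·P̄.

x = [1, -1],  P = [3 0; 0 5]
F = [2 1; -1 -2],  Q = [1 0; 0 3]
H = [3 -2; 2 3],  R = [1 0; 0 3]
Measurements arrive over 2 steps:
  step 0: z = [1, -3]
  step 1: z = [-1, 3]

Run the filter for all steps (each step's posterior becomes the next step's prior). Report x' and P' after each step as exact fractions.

step 0: x̄ = F·x = [1, 1]
step 0: P̄ = F·P·Fᵀ + Q = [18 -16; -16 26]
step 0: y = z − H·x̄ = [0, -8]
step 0: S = H·P̄·Hᵀ + R = [459 -128; -128 117]
step 0: K = P̄·Hᵀ·S⁻¹ = [8526/37319 5500/37319; -5812/37319 8314/37319]
step 0: x' = x̄ + K·y = [-6681/37319, -29193/37319]
step 0: P' = (I − K·H)·P̄ = [4506/37319 2496/37319; 2496/37319 6650/37319]
step 1: x̄ = F·x = [-42555/37319, 65067/37319]
step 1: P̄ = F·P·Fᵀ + Q = [71977/37319 -34792/37319; -34792/37319 153047/37319]
step 1: y = z − H·x̄ = [220480/37319, 1866/37319]
step 1: S = H·P̄·Hᵀ + R = [1714804/37319 -660380/37319; -660380/37319 1359784/37319]
step 1: K = P̄·Hᵀ·S⁻¹ = [231325/1058253 81797/604716; -2015695/12699036 379879/1814148]
step 1: x' = x̄ + K·y = [334183/2116506, 5182745/6349518]
step 1: P' = (I − K·H)·P̄ = [79633/705502 254047/4233012; 254047/4233012 2151059/12699036]

step 0: x' = [-6681/37319, -29193/37319], P' = [4506/37319 2496/37319; 2496/37319 6650/37319]
step 1: x' = [334183/2116506, 5182745/6349518], P' = [79633/705502 254047/4233012; 254047/4233012 2151059/12699036]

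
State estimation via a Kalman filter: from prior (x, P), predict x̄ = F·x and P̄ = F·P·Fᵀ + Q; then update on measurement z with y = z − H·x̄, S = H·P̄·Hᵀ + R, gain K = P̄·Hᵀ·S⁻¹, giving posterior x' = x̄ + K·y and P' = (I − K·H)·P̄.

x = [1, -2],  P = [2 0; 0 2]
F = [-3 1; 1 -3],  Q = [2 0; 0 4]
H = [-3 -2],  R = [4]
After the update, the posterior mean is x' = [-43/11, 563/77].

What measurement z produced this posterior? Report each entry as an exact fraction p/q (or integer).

x̄ = F·x = [-5, 7]
P̄ = F·P·Fᵀ + Q = [22 -12; -12 24]
S = H·P̄·Hᵀ + R = [154]
K = P̄·Hᵀ·S⁻¹ = [-3/11; -6/77]
x' − x̄ = [12/11, 24/77] = K·y
y = (KᵀK)⁻¹·Kᵀ·(x' − x̄) = [-4]
z = y + H·x̄ = [-4] + [1] = [-3]

z = [-3]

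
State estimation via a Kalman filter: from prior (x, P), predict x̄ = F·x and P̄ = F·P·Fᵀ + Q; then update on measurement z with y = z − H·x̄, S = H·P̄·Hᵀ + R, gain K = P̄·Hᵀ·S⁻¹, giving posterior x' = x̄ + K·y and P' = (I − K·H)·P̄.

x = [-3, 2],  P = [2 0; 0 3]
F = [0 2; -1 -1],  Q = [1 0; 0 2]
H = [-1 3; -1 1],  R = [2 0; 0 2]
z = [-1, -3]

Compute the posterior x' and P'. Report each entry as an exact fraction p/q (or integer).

x̄ = F·x = [4, 1]
P̄ = F·P·Fᵀ + Q = [13 -6; -6 7]
y = z − H·x̄ = [0, 0]
S = H·P̄·Hᵀ + R = [114 58; 58 34]
K = P̄·Hᵀ·S⁻¹ = [3/32 -23/32; 41/128 -21/128]
x' = x̄ + K·y = [4, 1]
P' = (I − K·H)·P̄ = [9/4 13/16; 13/16 31/64]

x' = [4, 1]
P' = [9/4 13/16; 13/16 31/64]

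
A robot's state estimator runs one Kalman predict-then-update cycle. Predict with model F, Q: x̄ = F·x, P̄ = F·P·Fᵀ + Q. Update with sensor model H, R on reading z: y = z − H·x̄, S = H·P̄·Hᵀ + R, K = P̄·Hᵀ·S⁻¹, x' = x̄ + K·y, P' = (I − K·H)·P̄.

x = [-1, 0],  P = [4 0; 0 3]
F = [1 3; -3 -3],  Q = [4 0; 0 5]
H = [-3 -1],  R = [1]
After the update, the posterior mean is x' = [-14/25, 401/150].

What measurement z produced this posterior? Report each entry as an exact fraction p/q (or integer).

x̄ = F·x = [-1, 3]
P̄ = F·P·Fᵀ + Q = [35 -39; -39 68]
S = H·P̄·Hᵀ + R = [150]
K = P̄·Hᵀ·S⁻¹ = [-11/25; 49/150]
x' − x̄ = [11/25, -49/150] = K·y
y = (KᵀK)⁻¹·Kᵀ·(x' − x̄) = [-1]
z = y + H·x̄ = [-1] + [0] = [-1]

z = [-1]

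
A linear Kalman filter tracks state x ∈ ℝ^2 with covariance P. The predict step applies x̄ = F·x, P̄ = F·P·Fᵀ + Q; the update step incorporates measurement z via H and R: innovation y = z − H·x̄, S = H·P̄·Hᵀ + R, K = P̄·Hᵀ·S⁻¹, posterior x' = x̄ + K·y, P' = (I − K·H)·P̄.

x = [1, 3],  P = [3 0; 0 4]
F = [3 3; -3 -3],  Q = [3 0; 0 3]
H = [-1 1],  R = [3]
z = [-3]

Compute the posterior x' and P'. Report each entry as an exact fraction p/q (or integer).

x' = [47/29, -47/29]
P' = [65/29 22/29; 22/29 65/29]

x̄ = F·x = [12, -12]
P̄ = F·P·Fᵀ + Q = [66 -63; -63 66]
y = z − H·x̄ = [21]
S = H·P̄·Hᵀ + R = [261]
K = P̄·Hᵀ·S⁻¹ = [-43/87; 43/87]
x' = x̄ + K·y = [47/29, -47/29]
P' = (I − K·H)·P̄ = [65/29 22/29; 22/29 65/29]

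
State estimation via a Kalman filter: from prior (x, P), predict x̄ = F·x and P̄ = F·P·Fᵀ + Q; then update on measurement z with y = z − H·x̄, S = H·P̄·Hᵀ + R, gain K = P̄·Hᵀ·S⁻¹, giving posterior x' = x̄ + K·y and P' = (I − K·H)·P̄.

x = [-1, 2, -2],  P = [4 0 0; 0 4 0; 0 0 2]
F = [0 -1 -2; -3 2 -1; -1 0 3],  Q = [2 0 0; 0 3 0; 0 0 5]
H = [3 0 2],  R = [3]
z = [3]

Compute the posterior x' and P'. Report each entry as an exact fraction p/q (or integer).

x̄ = F·x = [2, 9, -5]
P̄ = F·P·Fᵀ + Q = [14 -4 -12; -4 57 6; -12 6 27]
y = z − H·x̄ = [7]
S = H·P̄·Hᵀ + R = [93]
K = P̄·Hᵀ·S⁻¹ = [6/31; 0; 6/31]
x' = x̄ + K·y = [104/31, 9, -113/31]
P' = (I − K·H)·P̄ = [326/31 -4 -480/31; -4 57 6; -480/31 6 729/31]

x' = [104/31, 9, -113/31]
P' = [326/31 -4 -480/31; -4 57 6; -480/31 6 729/31]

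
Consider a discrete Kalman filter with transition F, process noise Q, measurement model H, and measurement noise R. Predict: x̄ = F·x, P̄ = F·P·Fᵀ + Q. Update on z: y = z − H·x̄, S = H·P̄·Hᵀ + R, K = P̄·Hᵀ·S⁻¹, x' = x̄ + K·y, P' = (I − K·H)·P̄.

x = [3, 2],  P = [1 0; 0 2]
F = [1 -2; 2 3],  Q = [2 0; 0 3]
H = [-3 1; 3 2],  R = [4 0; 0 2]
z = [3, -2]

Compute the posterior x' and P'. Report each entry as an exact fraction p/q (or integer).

x' = [-13456/14867, 9869/14867]
P' = [3238/14867 -3230/14867; -3230/14867 9650/14867]

x̄ = F·x = [-1, 12]
P̄ = F·P·Fᵀ + Q = [11 -10; -10 25]
y = z − H·x̄ = [-12, -23]
S = H·P̄·Hᵀ + R = [188 -19; -19 81]
K = P̄·Hᵀ·S⁻¹ = [-3236/14867 1627/14867; 4835/14867 4805/14867]
x' = x̄ + K·y = [-13456/14867, 9869/14867]
P' = (I − K·H)·P̄ = [3238/14867 -3230/14867; -3230/14867 9650/14867]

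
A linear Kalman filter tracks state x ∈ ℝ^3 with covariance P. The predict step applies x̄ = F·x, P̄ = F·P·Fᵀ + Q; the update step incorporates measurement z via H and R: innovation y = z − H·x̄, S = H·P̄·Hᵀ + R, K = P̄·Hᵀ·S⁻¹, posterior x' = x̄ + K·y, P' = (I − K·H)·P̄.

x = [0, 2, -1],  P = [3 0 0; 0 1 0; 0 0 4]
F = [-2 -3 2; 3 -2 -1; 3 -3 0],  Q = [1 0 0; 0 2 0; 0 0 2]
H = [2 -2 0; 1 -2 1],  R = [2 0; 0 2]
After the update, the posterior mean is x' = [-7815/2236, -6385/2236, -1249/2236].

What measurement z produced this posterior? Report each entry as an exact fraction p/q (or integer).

x̄ = F·x = [-8, -3, -6]
P̄ = F·P·Fᵀ + Q = [38 -20 -9; -20 37 33; -9 33 38]
S = H·P̄·Hᵀ + R = [462 260; 260 156]
K = P̄·Hᵀ·S⁻¹ = [3/86 859/2236; -37/86 729/2236; -67/86 2373/2236]
x' − x̄ = [10073/2236, 323/2236, 12167/2236] = K·y
y = (KᵀK)⁻¹·Kᵀ·(x' − x̄) = [8, 11]
z = y + H·x̄ = [8, 11] + [-10, -8] = [-2, 3]

z = [-2, 3]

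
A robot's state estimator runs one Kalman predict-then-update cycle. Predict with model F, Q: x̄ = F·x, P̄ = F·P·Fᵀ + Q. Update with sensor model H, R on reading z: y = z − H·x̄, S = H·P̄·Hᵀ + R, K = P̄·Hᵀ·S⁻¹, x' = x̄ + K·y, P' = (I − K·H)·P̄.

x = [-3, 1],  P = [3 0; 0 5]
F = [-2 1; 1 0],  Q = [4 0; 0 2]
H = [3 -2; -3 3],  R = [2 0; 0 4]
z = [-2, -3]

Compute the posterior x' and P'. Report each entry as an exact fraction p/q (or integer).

x' = [-2846/2437, -3523/2437]
P' = [2514/2437 2850/2437; 2850/2437 3766/2437]

x̄ = F·x = [7, -3]
P̄ = F·P·Fᵀ + Q = [21 -6; -6 5]
y = z − H·x̄ = [-29, 27]
S = H·P̄·Hᵀ + R = [283 -309; -309 346]
K = P̄·Hᵀ·S⁻¹ = [921/2437 252/2437; 509/2437 687/2437]
x' = x̄ + K·y = [-2846/2437, -3523/2437]
P' = (I − K·H)·P̄ = [2514/2437 2850/2437; 2850/2437 3766/2437]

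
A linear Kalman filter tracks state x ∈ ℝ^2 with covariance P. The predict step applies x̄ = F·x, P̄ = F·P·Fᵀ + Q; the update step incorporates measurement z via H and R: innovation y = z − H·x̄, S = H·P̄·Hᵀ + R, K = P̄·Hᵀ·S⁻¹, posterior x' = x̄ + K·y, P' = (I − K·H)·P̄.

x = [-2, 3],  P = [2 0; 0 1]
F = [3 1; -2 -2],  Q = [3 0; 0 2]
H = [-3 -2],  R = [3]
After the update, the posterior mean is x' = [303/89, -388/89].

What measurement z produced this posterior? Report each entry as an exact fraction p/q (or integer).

z = [-2]

x̄ = F·x = [-3, -2]
P̄ = F·P·Fᵀ + Q = [22 -14; -14 14]
S = H·P̄·Hᵀ + R = [89]
K = P̄·Hᵀ·S⁻¹ = [-38/89; 14/89]
x' − x̄ = [570/89, -210/89] = K·y
y = (KᵀK)⁻¹·Kᵀ·(x' − x̄) = [-15]
z = y + H·x̄ = [-15] + [13] = [-2]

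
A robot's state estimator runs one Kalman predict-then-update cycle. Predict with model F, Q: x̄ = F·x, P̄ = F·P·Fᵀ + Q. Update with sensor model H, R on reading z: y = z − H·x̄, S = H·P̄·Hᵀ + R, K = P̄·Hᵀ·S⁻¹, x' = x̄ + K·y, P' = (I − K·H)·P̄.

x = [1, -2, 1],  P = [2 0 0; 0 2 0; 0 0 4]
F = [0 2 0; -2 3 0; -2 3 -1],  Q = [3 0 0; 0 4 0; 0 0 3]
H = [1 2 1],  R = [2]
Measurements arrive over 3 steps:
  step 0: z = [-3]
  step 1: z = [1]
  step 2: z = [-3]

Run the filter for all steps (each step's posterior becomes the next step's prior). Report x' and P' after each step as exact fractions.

step 0: x' = [-73/171, -94/171, -278/171], P' = [1553/342 -251/171 -455/342; -251/171 328/171 -307/171; -455/342 -307/171 1877/342]
step 1: x' = [-176578/219681, 8392/219681, 377519/219681], P' = [836525/219681 -433868/219681 76631/219681; -433868/219681 542222/219681 -522512/219681; 76631/219681 -522512/219681 1104839/219681]
step 2: x' = [-109792280/171786357, -22315124/171786357, -119356645/57262119], P' = [595764838/171786357 -280796156/171786357 1168736/57262119; -280796156/171786357 366394942/171786357 -118154848/57262119; 1168736/57262119 -118154848/57262119 90597752/19087373]

step 0: x̄ = F·x = [-4, -8, -9]
step 0: P̄ = F·P·Fᵀ + Q = [11 12 12; 12 30 26; 12 26 33]
step 0: y = z − H·x̄ = [26]
step 0: S = H·P̄·Hᵀ + R = [342]
step 0: K = P̄·Hᵀ·S⁻¹ = [47/342; 49/171; 97/342]
step 0: x' = x̄ + K·y = [-73/171, -94/171, -278/171]
step 0: P' = (I − K·H)·P̄ = [1553/342 -251/171 -455/342; -251/171 328/171 -307/171; -455/342 -307/171 1877/342]
step 1: x̄ = F·x = [-188/171, -136/171, 142/171]
step 1: P̄ = F·P·Fᵀ + Q = [1825/171 2972/171 3586/171; 2972/171 9754/171 9536/171; 3586/171 9536/171 22907/342]
step 1: y = z − H·x̄ = [163/57]
step 1: S = H·P̄·Hᵀ + R = [24409/38]
step 1: K = P̄·Hᵀ·S⁻¹ = [7570/73227; 21344/73227; 22741/73227]
step 1: x' = x̄ + K·y = [-176578/219681, 8392/219681, 377519/219681]
step 1: P' = (I − K·H)·P̄ = [836525/219681 -433868/219681 76631/219681; -433868/219681 542222/219681 -522512/219681; 76631/219681 -522512/219681 1104839/219681]
step 2: x̄ = F·x = [16784/219681, 378332/219681, 271/73227]
step 2: P̄ = F·P·Fᵀ + Q = [2827931/219681 4988804/219681 2011276/73227; 4988804/219681 14311238/219681 5051104/73227; 2011276/73227 5051104/73227 2070888/24409]
step 2: y = z − H·x̄ = [-159256/24409]
step 2: S = H·P̄·Hᵀ + R = [19087373/24409]
step 2: K = P̄·Hᵀ·S⁻¹ = [2093263/19087373; 5418288/19087373; 6108716/19087373]
step 2: x' = x̄ + K·y = [-109792280/171786357, -22315124/171786357, -119356645/57262119]
step 2: P' = (I − K·H)·P̄ = [595764838/171786357 -280796156/171786357 1168736/57262119; -280796156/171786357 366394942/171786357 -118154848/57262119; 1168736/57262119 -118154848/57262119 90597752/19087373]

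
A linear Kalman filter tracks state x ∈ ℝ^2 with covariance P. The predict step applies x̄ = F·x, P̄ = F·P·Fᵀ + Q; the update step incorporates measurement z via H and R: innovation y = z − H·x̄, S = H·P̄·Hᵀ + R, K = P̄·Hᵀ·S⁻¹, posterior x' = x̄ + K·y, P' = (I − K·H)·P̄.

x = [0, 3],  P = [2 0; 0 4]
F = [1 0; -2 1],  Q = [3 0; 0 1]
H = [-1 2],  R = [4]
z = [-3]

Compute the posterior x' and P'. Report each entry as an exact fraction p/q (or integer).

x̄ = F·x = [0, 3]
P̄ = F·P·Fᵀ + Q = [5 -4; -4 13]
y = z − H·x̄ = [-9]
S = H·P̄·Hᵀ + R = [77]
K = P̄·Hᵀ·S⁻¹ = [-13/77; 30/77]
x' = x̄ + K·y = [117/77, -39/77]
P' = (I − K·H)·P̄ = [216/77 82/77; 82/77 101/77]

x' = [117/77, -39/77]
P' = [216/77 82/77; 82/77 101/77]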